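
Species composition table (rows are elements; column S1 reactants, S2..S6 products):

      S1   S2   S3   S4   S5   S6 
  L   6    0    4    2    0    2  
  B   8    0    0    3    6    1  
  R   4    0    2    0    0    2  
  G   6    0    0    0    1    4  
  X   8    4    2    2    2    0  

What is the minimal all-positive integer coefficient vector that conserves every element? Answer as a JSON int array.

Coefficients: [4, 4, 3, 1, 4, 5]

L: 4·6 = 24 | 4·0+3·4+1·2+4·0+5·2 = 24
B: 4·8 = 32 | 4·0+3·0+1·3+4·6+5·1 = 32
R: 4·4 = 16 | 4·0+3·2+1·0+4·0+5·2 = 16
G: 4·6 = 24 | 4·0+3·0+1·0+4·1+5·4 = 24
X: 4·8 = 32 | 4·4+3·2+1·2+4·2+5·0 = 32
gcd(4,4,3,1,4,5) = 1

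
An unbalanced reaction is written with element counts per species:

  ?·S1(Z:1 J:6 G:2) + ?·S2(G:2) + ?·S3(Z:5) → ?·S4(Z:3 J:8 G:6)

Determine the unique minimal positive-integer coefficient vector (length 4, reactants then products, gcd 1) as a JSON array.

Z: 4·1+5·0+1·5 = 9 | 3·3 = 9
J: 4·6+5·0+1·0 = 24 | 3·8 = 24
G: 4·2+5·2+1·0 = 18 | 3·6 = 18
gcd(4,5,1,3) = 1

Coefficients: [4, 5, 1, 3]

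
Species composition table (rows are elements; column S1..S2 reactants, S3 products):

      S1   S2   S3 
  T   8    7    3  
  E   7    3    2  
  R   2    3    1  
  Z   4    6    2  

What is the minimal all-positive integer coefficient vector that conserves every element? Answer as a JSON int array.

Coefficients: [1, 1, 5]

T: 1·8+1·7 = 15 | 5·3 = 15
E: 1·7+1·3 = 10 | 5·2 = 10
R: 1·2+1·3 = 5 | 5·1 = 5
Z: 1·4+1·6 = 10 | 5·2 = 10
gcd(1,1,5) = 1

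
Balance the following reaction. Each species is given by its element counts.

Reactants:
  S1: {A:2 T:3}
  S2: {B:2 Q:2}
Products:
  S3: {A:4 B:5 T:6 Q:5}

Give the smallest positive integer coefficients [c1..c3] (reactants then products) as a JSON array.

Coefficients: [4, 5, 2]

A: 4·2+5·0 = 8 | 2·4 = 8
B: 4·0+5·2 = 10 | 2·5 = 10
T: 4·3+5·0 = 12 | 2·6 = 12
Q: 4·0+5·2 = 10 | 2·5 = 10
gcd(4,5,2) = 1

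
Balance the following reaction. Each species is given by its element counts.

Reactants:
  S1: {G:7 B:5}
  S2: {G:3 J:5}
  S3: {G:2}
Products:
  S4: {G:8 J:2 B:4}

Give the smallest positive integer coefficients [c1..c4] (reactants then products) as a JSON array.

G: 4·7+2·3+3·2 = 40 | 5·8 = 40
J: 4·0+2·5+3·0 = 10 | 5·2 = 10
B: 4·5+2·0+3·0 = 20 | 5·4 = 20
gcd(4,2,3,5) = 1

Coefficients: [4, 2, 3, 5]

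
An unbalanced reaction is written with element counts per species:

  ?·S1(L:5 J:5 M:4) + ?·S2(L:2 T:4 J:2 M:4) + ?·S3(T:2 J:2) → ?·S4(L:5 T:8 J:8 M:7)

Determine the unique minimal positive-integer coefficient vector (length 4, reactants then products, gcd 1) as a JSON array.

Coefficients: [2, 5, 6, 4]

L: 2·5+5·2+6·0 = 20 | 4·5 = 20
T: 2·0+5·4+6·2 = 32 | 4·8 = 32
J: 2·5+5·2+6·2 = 32 | 4·8 = 32
M: 2·4+5·4+6·0 = 28 | 4·7 = 28
gcd(2,5,6,4) = 1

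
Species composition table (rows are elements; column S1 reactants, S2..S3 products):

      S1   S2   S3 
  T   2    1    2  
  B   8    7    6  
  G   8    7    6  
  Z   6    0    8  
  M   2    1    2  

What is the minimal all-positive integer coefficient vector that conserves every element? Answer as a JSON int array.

T: 4·2 = 8 | 2·1+3·2 = 8
B: 4·8 = 32 | 2·7+3·6 = 32
G: 4·8 = 32 | 2·7+3·6 = 32
Z: 4·6 = 24 | 2·0+3·8 = 24
M: 4·2 = 8 | 2·1+3·2 = 8
gcd(4,2,3) = 1

Coefficients: [4, 2, 3]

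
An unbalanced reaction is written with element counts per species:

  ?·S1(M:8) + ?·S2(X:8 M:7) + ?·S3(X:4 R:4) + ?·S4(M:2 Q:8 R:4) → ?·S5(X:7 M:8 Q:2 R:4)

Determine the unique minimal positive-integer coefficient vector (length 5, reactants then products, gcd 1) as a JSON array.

Coefficients: [2, 2, 3, 1, 4]

X: 2·0+2·8+3·4+1·0 = 28 | 4·7 = 28
M: 2·8+2·7+3·0+1·2 = 32 | 4·8 = 32
Q: 2·0+2·0+3·0+1·8 = 8 | 4·2 = 8
R: 2·0+2·0+3·4+1·4 = 16 | 4·4 = 16
gcd(2,2,3,1,4) = 1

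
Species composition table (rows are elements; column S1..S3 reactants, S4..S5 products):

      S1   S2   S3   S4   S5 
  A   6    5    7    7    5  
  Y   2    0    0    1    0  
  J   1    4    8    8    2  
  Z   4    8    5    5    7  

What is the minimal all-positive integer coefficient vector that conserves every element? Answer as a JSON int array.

A: 2·6+4·5+3·7 = 53 | 4·7+5·5 = 53
Y: 2·2+4·0+3·0 = 4 | 4·1+5·0 = 4
J: 2·1+4·4+3·8 = 42 | 4·8+5·2 = 42
Z: 2·4+4·8+3·5 = 55 | 4·5+5·7 = 55
gcd(2,4,3,4,5) = 1

Coefficients: [2, 4, 3, 4, 5]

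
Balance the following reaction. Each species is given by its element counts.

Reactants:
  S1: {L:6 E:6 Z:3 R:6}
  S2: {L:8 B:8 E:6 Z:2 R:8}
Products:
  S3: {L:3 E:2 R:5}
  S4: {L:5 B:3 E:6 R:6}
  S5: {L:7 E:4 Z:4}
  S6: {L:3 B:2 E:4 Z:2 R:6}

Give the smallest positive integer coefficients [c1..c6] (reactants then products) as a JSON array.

L: 6·6+2·8 = 52 | 2·3+2·5+3·7+5·3 = 52
B: 6·0+2·8 = 16 | 2·0+2·3+3·0+5·2 = 16
E: 6·6+2·6 = 48 | 2·2+2·6+3·4+5·4 = 48
Z: 6·3+2·2 = 22 | 2·0+2·0+3·4+5·2 = 22
R: 6·6+2·8 = 52 | 2·5+2·6+3·0+5·6 = 52
gcd(6,2,2,2,3,5) = 1

Coefficients: [6, 2, 2, 2, 3, 5]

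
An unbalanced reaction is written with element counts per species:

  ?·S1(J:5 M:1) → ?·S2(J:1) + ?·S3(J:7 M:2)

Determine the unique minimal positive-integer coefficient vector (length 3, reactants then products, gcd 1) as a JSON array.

J: 2·5 = 10 | 3·1+1·7 = 10
M: 2·1 = 2 | 3·0+1·2 = 2
gcd(2,3,1) = 1

Coefficients: [2, 3, 1]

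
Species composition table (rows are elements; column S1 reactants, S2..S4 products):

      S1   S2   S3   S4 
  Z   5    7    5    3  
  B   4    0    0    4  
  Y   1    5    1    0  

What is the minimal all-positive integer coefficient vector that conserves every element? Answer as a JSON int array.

Coefficients: [6, 1, 1, 6]

Z: 6·5 = 30 | 1·7+1·5+6·3 = 30
B: 6·4 = 24 | 1·0+1·0+6·4 = 24
Y: 6·1 = 6 | 1·5+1·1+6·0 = 6
gcd(6,1,1,6) = 1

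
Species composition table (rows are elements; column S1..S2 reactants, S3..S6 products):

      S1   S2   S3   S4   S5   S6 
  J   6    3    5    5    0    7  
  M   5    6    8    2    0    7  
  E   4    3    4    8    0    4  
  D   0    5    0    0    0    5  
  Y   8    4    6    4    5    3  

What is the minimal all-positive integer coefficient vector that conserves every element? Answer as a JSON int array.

Coefficients: [6, 4, 3, 1, 6, 4]

J: 6·6+4·3 = 48 | 3·5+1·5+6·0+4·7 = 48
M: 6·5+4·6 = 54 | 3·8+1·2+6·0+4·7 = 54
E: 6·4+4·3 = 36 | 3·4+1·8+6·0+4·4 = 36
D: 6·0+4·5 = 20 | 3·0+1·0+6·0+4·5 = 20
Y: 6·8+4·4 = 64 | 3·6+1·4+6·5+4·3 = 64
gcd(6,4,3,1,6,4) = 1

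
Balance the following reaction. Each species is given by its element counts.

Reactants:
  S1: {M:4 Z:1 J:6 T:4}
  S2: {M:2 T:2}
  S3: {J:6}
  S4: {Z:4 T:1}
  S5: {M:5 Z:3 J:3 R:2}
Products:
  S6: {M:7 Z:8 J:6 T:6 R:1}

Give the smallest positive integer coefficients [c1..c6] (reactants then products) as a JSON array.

Coefficients: [2, 5, 1, 6, 2, 4]

M: 2·4+5·2+1·0+6·0+2·5 = 28 | 4·7 = 28
Z: 2·1+5·0+1·0+6·4+2·3 = 32 | 4·8 = 32
J: 2·6+5·0+1·6+6·0+2·3 = 24 | 4·6 = 24
T: 2·4+5·2+1·0+6·1+2·0 = 24 | 4·6 = 24
R: 2·0+5·0+1·0+6·0+2·2 = 4 | 4·1 = 4
gcd(2,5,1,6,2,4) = 1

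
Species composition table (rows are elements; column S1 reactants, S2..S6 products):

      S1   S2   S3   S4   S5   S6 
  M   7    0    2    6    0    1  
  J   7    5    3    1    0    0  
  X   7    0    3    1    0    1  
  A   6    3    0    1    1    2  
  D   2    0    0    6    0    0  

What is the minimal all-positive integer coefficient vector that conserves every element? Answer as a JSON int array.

Coefficients: [3, 1, 5, 1, 4, 5]

M: 3·7 = 21 | 1·0+5·2+1·6+4·0+5·1 = 21
J: 3·7 = 21 | 1·5+5·3+1·1+4·0+5·0 = 21
X: 3·7 = 21 | 1·0+5·3+1·1+4·0+5·1 = 21
A: 3·6 = 18 | 1·3+5·0+1·1+4·1+5·2 = 18
D: 3·2 = 6 | 1·0+5·0+1·6+4·0+5·0 = 6
gcd(3,1,5,1,4,5) = 1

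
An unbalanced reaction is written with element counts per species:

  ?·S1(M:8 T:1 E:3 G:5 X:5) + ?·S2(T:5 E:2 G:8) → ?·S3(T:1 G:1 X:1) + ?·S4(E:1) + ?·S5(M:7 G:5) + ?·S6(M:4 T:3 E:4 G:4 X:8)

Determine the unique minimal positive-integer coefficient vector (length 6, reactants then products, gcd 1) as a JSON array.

M: 5·8+1·0 = 40 | 1·0+5·0+4·7+3·4 = 40
T: 5·1+1·5 = 10 | 1·1+5·0+4·0+3·3 = 10
E: 5·3+1·2 = 17 | 1·0+5·1+4·0+3·4 = 17
G: 5·5+1·8 = 33 | 1·1+5·0+4·5+3·4 = 33
X: 5·5+1·0 = 25 | 1·1+5·0+4·0+3·8 = 25
gcd(5,1,1,5,4,3) = 1

Coefficients: [5, 1, 1, 5, 4, 3]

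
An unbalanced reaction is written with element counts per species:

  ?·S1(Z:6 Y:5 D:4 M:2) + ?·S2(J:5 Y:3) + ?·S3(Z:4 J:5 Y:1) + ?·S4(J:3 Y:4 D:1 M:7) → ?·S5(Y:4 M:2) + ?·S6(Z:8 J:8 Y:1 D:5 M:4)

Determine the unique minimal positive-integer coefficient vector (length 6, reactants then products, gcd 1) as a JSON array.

Coefficients: [2, 1, 1, 2, 5, 2]

Z: 2·6+1·0+1·4+2·0 = 16 | 5·0+2·8 = 16
J: 2·0+1·5+1·5+2·3 = 16 | 5·0+2·8 = 16
Y: 2·5+1·3+1·1+2·4 = 22 | 5·4+2·1 = 22
D: 2·4+1·0+1·0+2·1 = 10 | 5·0+2·5 = 10
M: 2·2+1·0+1·0+2·7 = 18 | 5·2+2·4 = 18
gcd(2,1,1,2,5,2) = 1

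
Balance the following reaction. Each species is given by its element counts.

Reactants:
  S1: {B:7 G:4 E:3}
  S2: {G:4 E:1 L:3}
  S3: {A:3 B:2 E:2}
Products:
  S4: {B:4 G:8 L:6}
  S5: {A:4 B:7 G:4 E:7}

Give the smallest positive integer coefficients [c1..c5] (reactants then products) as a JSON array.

A: 3·0+4·0+4·3 = 12 | 2·0+3·4 = 12
B: 3·7+4·0+4·2 = 29 | 2·4+3·7 = 29
G: 3·4+4·4+4·0 = 28 | 2·8+3·4 = 28
E: 3·3+4·1+4·2 = 21 | 2·0+3·7 = 21
L: 3·0+4·3+4·0 = 12 | 2·6+3·0 = 12
gcd(3,4,4,2,3) = 1

Coefficients: [3, 4, 4, 2, 3]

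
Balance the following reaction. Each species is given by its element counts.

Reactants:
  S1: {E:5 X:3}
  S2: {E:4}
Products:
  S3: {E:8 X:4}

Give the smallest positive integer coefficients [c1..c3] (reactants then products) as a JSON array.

E: 4·5+1·4 = 24 | 3·8 = 24
X: 4·3+1·0 = 12 | 3·4 = 12
gcd(4,1,3) = 1

Coefficients: [4, 1, 3]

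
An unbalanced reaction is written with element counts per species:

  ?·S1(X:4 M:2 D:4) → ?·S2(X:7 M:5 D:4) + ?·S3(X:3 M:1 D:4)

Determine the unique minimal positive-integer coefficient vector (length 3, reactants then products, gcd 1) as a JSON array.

X: 4·4 = 16 | 1·7+3·3 = 16
M: 4·2 = 8 | 1·5+3·1 = 8
D: 4·4 = 16 | 1·4+3·4 = 16
gcd(4,1,3) = 1

Coefficients: [4, 1, 3]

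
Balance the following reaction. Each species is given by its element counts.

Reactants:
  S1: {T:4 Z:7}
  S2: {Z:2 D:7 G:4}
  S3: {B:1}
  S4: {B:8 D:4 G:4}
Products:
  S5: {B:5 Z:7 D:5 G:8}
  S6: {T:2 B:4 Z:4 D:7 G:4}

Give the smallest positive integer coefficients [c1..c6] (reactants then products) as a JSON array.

T: 3·4+5·0+5·0+3·0 = 12 | 1·0+6·2 = 12
B: 3·0+5·0+5·1+3·8 = 29 | 1·5+6·4 = 29
Z: 3·7+5·2+5·0+3·0 = 31 | 1·7+6·4 = 31
D: 3·0+5·7+5·0+3·4 = 47 | 1·5+6·7 = 47
G: 3·0+5·4+5·0+3·4 = 32 | 1·8+6·4 = 32
gcd(3,5,5,3,1,6) = 1

Coefficients: [3, 5, 5, 3, 1, 6]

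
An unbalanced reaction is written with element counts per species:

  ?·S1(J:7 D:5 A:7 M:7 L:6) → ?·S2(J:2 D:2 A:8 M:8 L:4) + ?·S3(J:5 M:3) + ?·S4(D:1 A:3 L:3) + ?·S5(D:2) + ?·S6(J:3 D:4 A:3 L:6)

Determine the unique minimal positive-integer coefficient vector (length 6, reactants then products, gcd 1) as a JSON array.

Coefficients: [6, 3, 6, 4, 6, 2]

J: 6·7 = 42 | 3·2+6·5+4·0+6·0+2·3 = 42
D: 6·5 = 30 | 3·2+6·0+4·1+6·2+2·4 = 30
A: 6·7 = 42 | 3·8+6·0+4·3+6·0+2·3 = 42
M: 6·7 = 42 | 3·8+6·3+4·0+6·0+2·0 = 42
L: 6·6 = 36 | 3·4+6·0+4·3+6·0+2·6 = 36
gcd(6,3,6,4,6,2) = 1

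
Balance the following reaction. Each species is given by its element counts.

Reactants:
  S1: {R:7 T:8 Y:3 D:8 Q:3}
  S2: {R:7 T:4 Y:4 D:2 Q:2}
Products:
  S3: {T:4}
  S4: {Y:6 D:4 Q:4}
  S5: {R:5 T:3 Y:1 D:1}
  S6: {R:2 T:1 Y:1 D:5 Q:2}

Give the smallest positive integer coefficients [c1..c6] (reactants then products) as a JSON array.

R: 4·7+1·7 = 35 | 4·0+1·0+5·5+5·2 = 35
T: 4·8+1·4 = 36 | 4·4+1·0+5·3+5·1 = 36
Y: 4·3+1·4 = 16 | 4·0+1·6+5·1+5·1 = 16
D: 4·8+1·2 = 34 | 4·0+1·4+5·1+5·5 = 34
Q: 4·3+1·2 = 14 | 4·0+1·4+5·0+5·2 = 14
gcd(4,1,4,1,5,5) = 1

Coefficients: [4, 1, 4, 1, 5, 5]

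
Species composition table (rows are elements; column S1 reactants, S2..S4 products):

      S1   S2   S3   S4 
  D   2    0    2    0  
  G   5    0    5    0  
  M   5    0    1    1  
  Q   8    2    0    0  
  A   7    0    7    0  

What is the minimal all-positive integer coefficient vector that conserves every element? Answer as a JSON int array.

D: 1·2 = 2 | 4·0+1·2+4·0 = 2
G: 1·5 = 5 | 4·0+1·5+4·0 = 5
M: 1·5 = 5 | 4·0+1·1+4·1 = 5
Q: 1·8 = 8 | 4·2+1·0+4·0 = 8
A: 1·7 = 7 | 4·0+1·7+4·0 = 7
gcd(1,4,1,4) = 1

Coefficients: [1, 4, 1, 4]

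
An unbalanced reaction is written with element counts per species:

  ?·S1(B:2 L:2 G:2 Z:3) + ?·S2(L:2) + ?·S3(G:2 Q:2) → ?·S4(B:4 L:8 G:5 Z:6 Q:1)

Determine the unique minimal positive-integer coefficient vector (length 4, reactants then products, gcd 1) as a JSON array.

B: 4·2+4·0+1·0 = 8 | 2·4 = 8
L: 4·2+4·2+1·0 = 16 | 2·8 = 16
G: 4·2+4·0+1·2 = 10 | 2·5 = 10
Z: 4·3+4·0+1·0 = 12 | 2·6 = 12
Q: 4·0+4·0+1·2 = 2 | 2·1 = 2
gcd(4,4,1,2) = 1

Coefficients: [4, 4, 1, 2]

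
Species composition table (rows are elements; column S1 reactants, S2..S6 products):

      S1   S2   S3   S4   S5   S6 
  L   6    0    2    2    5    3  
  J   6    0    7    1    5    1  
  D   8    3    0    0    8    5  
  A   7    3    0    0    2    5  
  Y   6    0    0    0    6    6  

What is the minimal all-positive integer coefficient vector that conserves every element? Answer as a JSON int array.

L: 6·6 = 36 | 5·0+3·2+5·2+1·5+5·3 = 36
J: 6·6 = 36 | 5·0+3·7+5·1+1·5+5·1 = 36
D: 6·8 = 48 | 5·3+3·0+5·0+1·8+5·5 = 48
A: 6·7 = 42 | 5·3+3·0+5·0+1·2+5·5 = 42
Y: 6·6 = 36 | 5·0+3·0+5·0+1·6+5·6 = 36
gcd(6,5,3,5,1,5) = 1

Coefficients: [6, 5, 3, 5, 1, 5]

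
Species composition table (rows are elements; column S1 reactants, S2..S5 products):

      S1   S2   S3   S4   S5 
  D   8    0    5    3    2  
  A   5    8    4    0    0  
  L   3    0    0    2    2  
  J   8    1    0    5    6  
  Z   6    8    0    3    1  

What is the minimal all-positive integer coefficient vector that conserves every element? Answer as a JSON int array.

D: 4·8 = 32 | 1·0+3·5+5·3+1·2 = 32
A: 4·5 = 20 | 1·8+3·4+5·0+1·0 = 20
L: 4·3 = 12 | 1·0+3·0+5·2+1·2 = 12
J: 4·8 = 32 | 1·1+3·0+5·5+1·6 = 32
Z: 4·6 = 24 | 1·8+3·0+5·3+1·1 = 24
gcd(4,1,3,5,1) = 1

Coefficients: [4, 1, 3, 5, 1]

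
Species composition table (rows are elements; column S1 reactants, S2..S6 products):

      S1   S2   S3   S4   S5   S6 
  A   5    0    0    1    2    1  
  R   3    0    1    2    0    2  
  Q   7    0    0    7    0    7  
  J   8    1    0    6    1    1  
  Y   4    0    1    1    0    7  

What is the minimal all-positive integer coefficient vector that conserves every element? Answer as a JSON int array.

Coefficients: [3, 5, 3, 2, 6, 1]

A: 3·5 = 15 | 5·0+3·0+2·1+6·2+1·1 = 15
R: 3·3 = 9 | 5·0+3·1+2·2+6·0+1·2 = 9
Q: 3·7 = 21 | 5·0+3·0+2·7+6·0+1·7 = 21
J: 3·8 = 24 | 5·1+3·0+2·6+6·1+1·1 = 24
Y: 3·4 = 12 | 5·0+3·1+2·1+6·0+1·7 = 12
gcd(3,5,3,2,6,1) = 1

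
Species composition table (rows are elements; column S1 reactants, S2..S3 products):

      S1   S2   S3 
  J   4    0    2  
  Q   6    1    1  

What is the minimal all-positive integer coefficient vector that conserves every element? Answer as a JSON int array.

J: 1·4 = 4 | 4·0+2·2 = 4
Q: 1·6 = 6 | 4·1+2·1 = 6
gcd(1,4,2) = 1

Coefficients: [1, 4, 2]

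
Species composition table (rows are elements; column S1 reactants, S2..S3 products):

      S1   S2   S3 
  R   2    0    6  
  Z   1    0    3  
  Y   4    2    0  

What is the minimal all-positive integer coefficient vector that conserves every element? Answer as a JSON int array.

R: 3·2 = 6 | 6·0+1·6 = 6
Z: 3·1 = 3 | 6·0+1·3 = 3
Y: 3·4 = 12 | 6·2+1·0 = 12
gcd(3,6,1) = 1

Coefficients: [3, 6, 1]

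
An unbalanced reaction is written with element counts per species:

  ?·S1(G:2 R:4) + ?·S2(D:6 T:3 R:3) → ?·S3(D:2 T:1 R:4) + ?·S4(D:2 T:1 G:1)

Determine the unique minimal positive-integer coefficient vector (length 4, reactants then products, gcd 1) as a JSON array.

Coefficients: [3, 4, 6, 6]

D: 3·0+4·6 = 24 | 6·2+6·2 = 24
T: 3·0+4·3 = 12 | 6·1+6·1 = 12
G: 3·2+4·0 = 6 | 6·0+6·1 = 6
R: 3·4+4·3 = 24 | 6·4+6·0 = 24
gcd(3,4,6,6) = 1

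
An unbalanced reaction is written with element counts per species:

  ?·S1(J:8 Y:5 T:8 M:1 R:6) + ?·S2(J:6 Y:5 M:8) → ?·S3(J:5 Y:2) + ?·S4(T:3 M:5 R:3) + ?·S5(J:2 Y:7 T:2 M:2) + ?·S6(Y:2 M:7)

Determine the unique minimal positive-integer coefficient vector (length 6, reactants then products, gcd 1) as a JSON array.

J: 1·8+4·6 = 32 | 6·5+2·0+1·2+3·0 = 32
Y: 1·5+4·5 = 25 | 6·2+2·0+1·7+3·2 = 25
T: 1·8+4·0 = 8 | 6·0+2·3+1·2+3·0 = 8
M: 1·1+4·8 = 33 | 6·0+2·5+1·2+3·7 = 33
R: 1·6+4·0 = 6 | 6·0+2·3+1·0+3·0 = 6
gcd(1,4,6,2,1,3) = 1

Coefficients: [1, 4, 6, 2, 1, 3]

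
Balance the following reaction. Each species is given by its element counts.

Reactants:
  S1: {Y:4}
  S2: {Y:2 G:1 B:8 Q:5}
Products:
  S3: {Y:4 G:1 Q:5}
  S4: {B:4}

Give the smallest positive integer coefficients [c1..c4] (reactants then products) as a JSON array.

Coefficients: [1, 2, 2, 4]

Y: 1·4+2·2 = 8 | 2·4+4·0 = 8
G: 1·0+2·1 = 2 | 2·1+4·0 = 2
B: 1·0+2·8 = 16 | 2·0+4·4 = 16
Q: 1·0+2·5 = 10 | 2·5+4·0 = 10
gcd(1,2,2,4) = 1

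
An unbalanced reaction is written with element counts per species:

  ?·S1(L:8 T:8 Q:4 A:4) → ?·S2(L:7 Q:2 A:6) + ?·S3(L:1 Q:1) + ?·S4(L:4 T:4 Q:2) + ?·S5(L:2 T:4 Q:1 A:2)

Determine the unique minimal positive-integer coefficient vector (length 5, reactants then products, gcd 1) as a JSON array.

L: 4·8 = 32 | 1·7+3·1+3·4+5·2 = 32
T: 4·8 = 32 | 1·0+3·0+3·4+5·4 = 32
Q: 4·4 = 16 | 1·2+3·1+3·2+5·1 = 16
A: 4·4 = 16 | 1·6+3·0+3·0+5·2 = 16
gcd(4,1,3,3,5) = 1

Coefficients: [4, 1, 3, 3, 5]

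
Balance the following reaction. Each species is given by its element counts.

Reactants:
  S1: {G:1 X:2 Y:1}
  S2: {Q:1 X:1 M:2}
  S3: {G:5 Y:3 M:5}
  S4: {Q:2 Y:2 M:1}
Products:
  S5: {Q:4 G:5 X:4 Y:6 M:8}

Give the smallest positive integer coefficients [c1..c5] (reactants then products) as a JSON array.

Q: 5·0+6·1+3·0+5·2 = 16 | 4·4 = 16
G: 5·1+6·0+3·5+5·0 = 20 | 4·5 = 20
X: 5·2+6·1+3·0+5·0 = 16 | 4·4 = 16
Y: 5·1+6·0+3·3+5·2 = 24 | 4·6 = 24
M: 5·0+6·2+3·5+5·1 = 32 | 4·8 = 32
gcd(5,6,3,5,4) = 1

Coefficients: [5, 6, 3, 5, 4]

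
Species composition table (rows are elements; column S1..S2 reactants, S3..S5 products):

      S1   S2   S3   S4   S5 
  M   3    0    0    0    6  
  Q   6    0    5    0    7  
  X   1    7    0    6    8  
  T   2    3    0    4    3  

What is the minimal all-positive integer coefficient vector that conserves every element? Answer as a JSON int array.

Coefficients: [4, 6, 2, 5, 2]

M: 4·3+6·0 = 12 | 2·0+5·0+2·6 = 12
Q: 4·6+6·0 = 24 | 2·5+5·0+2·7 = 24
X: 4·1+6·7 = 46 | 2·0+5·6+2·8 = 46
T: 4·2+6·3 = 26 | 2·0+5·4+2·3 = 26
gcd(4,6,2,5,2) = 1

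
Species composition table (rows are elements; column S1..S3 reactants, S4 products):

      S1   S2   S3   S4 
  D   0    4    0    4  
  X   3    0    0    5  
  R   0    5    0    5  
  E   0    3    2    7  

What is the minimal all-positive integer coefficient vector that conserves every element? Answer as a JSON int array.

Coefficients: [5, 3, 6, 3]

D: 5·0+3·4+6·0 = 12 | 3·4 = 12
X: 5·3+3·0+6·0 = 15 | 3·5 = 15
R: 5·0+3·5+6·0 = 15 | 3·5 = 15
E: 5·0+3·3+6·2 = 21 | 3·7 = 21
gcd(5,3,6,3) = 1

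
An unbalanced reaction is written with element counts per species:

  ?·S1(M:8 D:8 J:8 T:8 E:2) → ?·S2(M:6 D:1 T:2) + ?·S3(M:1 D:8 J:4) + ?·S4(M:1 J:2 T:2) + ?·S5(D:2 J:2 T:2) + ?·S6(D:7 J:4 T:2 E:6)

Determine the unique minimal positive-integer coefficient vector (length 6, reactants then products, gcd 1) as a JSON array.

Coefficients: [3, 3, 1, 5, 3, 1]

M: 3·8 = 24 | 3·6+1·1+5·1+3·0+1·0 = 24
D: 3·8 = 24 | 3·1+1·8+5·0+3·2+1·7 = 24
J: 3·8 = 24 | 3·0+1·4+5·2+3·2+1·4 = 24
T: 3·8 = 24 | 3·2+1·0+5·2+3·2+1·2 = 24
E: 3·2 = 6 | 3·0+1·0+5·0+3·0+1·6 = 6
gcd(3,3,1,5,3,1) = 1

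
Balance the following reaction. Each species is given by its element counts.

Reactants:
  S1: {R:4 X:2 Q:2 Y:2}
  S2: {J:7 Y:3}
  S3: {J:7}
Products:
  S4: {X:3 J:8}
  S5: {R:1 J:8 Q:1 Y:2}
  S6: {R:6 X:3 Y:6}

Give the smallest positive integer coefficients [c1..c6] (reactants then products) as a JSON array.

R: 3·4+4·0+4·0 = 12 | 1·0+6·1+1·6 = 12
X: 3·2+4·0+4·0 = 6 | 1·3+6·0+1·3 = 6
J: 3·0+4·7+4·7 = 56 | 1·8+6·8+1·0 = 56
Q: 3·2+4·0+4·0 = 6 | 1·0+6·1+1·0 = 6
Y: 3·2+4·3+4·0 = 18 | 1·0+6·2+1·6 = 18
gcd(3,4,4,1,6,1) = 1

Coefficients: [3, 4, 4, 1, 6, 1]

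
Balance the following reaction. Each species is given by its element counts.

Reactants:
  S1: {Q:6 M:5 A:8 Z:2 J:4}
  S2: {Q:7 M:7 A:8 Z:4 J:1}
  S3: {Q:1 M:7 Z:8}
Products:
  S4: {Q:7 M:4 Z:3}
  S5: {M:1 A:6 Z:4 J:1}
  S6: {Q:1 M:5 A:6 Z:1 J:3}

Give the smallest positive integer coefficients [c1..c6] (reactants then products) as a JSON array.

Coefficients: [4, 2, 2, 5, 3, 5]

Q: 4·6+2·7+2·1 = 40 | 5·7+3·0+5·1 = 40
M: 4·5+2·7+2·7 = 48 | 5·4+3·1+5·5 = 48
A: 4·8+2·8+2·0 = 48 | 5·0+3·6+5·6 = 48
Z: 4·2+2·4+2·8 = 32 | 5·3+3·4+5·1 = 32
J: 4·4+2·1+2·0 = 18 | 5·0+3·1+5·3 = 18
gcd(4,2,2,5,3,5) = 1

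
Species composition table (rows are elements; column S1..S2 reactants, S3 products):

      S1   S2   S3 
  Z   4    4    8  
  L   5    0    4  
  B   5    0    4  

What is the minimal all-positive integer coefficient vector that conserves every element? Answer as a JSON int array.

Coefficients: [4, 6, 5]

Z: 4·4+6·4 = 40 | 5·8 = 40
L: 4·5+6·0 = 20 | 5·4 = 20
B: 4·5+6·0 = 20 | 5·4 = 20
gcd(4,6,5) = 1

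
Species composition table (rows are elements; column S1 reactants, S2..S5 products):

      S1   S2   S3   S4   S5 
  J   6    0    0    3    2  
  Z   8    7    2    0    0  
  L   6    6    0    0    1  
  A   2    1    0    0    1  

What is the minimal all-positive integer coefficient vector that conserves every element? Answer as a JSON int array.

Coefficients: [5, 4, 6, 6, 6]

J: 5·6 = 30 | 4·0+6·0+6·3+6·2 = 30
Z: 5·8 = 40 | 4·7+6·2+6·0+6·0 = 40
L: 5·6 = 30 | 4·6+6·0+6·0+6·1 = 30
A: 5·2 = 10 | 4·1+6·0+6·0+6·1 = 10
gcd(5,4,6,6,6) = 1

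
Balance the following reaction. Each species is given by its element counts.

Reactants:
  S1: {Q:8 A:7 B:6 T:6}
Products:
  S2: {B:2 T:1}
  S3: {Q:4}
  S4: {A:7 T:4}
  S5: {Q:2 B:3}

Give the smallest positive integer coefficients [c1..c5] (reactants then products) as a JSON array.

Coefficients: [3, 6, 5, 3, 2]

Q: 3·8 = 24 | 6·0+5·4+3·0+2·2 = 24
A: 3·7 = 21 | 6·0+5·0+3·7+2·0 = 21
B: 3·6 = 18 | 6·2+5·0+3·0+2·3 = 18
T: 3·6 = 18 | 6·1+5·0+3·4+2·0 = 18
gcd(3,6,5,3,2) = 1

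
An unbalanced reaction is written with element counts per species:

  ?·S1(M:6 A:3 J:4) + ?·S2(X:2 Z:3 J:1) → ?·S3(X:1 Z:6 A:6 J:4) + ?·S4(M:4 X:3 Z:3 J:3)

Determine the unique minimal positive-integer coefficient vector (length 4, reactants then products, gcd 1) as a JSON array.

M: 2·6+5·0 = 12 | 1·0+3·4 = 12
X: 2·0+5·2 = 10 | 1·1+3·3 = 10
Z: 2·0+5·3 = 15 | 1·6+3·3 = 15
A: 2·3+5·0 = 6 | 1·6+3·0 = 6
J: 2·4+5·1 = 13 | 1·4+3·3 = 13
gcd(2,5,1,3) = 1

Coefficients: [2, 5, 1, 3]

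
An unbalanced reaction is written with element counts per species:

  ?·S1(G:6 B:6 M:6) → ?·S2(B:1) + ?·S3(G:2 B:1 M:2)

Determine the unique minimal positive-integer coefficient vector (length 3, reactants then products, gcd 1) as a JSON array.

Coefficients: [1, 3, 3]

G: 1·6 = 6 | 3·0+3·2 = 6
B: 1·6 = 6 | 3·1+3·1 = 6
M: 1·6 = 6 | 3·0+3·2 = 6
gcd(1,3,3) = 1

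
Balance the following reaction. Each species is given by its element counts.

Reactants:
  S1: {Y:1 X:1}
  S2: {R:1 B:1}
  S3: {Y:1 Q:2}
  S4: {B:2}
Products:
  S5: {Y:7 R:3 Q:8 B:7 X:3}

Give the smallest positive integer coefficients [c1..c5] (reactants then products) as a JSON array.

Y: 3·1+3·0+4·1+2·0 = 7 | 1·7 = 7
R: 3·0+3·1+4·0+2·0 = 3 | 1·3 = 3
Q: 3·0+3·0+4·2+2·0 = 8 | 1·8 = 8
B: 3·0+3·1+4·0+2·2 = 7 | 1·7 = 7
X: 3·1+3·0+4·0+2·0 = 3 | 1·3 = 3
gcd(3,3,4,2,1) = 1

Coefficients: [3, 3, 4, 2, 1]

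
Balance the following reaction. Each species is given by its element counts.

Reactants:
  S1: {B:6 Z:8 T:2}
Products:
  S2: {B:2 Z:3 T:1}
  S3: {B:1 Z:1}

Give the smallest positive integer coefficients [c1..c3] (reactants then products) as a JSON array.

Coefficients: [1, 2, 2]

B: 1·6 = 6 | 2·2+2·1 = 6
Z: 1·8 = 8 | 2·3+2·1 = 8
T: 1·2 = 2 | 2·1+2·0 = 2
gcd(1,2,2) = 1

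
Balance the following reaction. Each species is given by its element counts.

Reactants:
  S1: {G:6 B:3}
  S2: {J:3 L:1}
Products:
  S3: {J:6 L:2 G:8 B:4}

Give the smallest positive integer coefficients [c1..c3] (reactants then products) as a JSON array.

Coefficients: [4, 6, 3]

J: 4·0+6·3 = 18 | 3·6 = 18
L: 4·0+6·1 = 6 | 3·2 = 6
G: 4·6+6·0 = 24 | 3·8 = 24
B: 4·3+6·0 = 12 | 3·4 = 12
gcd(4,6,3) = 1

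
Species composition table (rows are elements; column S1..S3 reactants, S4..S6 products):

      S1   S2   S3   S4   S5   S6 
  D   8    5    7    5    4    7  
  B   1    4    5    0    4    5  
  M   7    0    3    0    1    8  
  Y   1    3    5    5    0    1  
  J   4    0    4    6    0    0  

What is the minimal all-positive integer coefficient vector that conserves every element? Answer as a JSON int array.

Coefficients: [4, 2, 5, 6, 3, 5]

D: 4·8+2·5+5·7 = 77 | 6·5+3·4+5·7 = 77
B: 4·1+2·4+5·5 = 37 | 6·0+3·4+5·5 = 37
M: 4·7+2·0+5·3 = 43 | 6·0+3·1+5·8 = 43
Y: 4·1+2·3+5·5 = 35 | 6·5+3·0+5·1 = 35
J: 4·4+2·0+5·4 = 36 | 6·6+3·0+5·0 = 36
gcd(4,2,5,6,3,5) = 1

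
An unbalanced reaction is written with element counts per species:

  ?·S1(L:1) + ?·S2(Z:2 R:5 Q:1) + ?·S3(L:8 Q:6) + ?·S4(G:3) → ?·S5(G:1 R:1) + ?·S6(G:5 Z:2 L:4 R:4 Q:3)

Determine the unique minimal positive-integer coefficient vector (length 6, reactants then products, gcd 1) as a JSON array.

Coefficients: [4, 3, 1, 6, 3, 3]

G: 4·0+3·0+1·0+6·3 = 18 | 3·1+3·5 = 18
Z: 4·0+3·2+1·0+6·0 = 6 | 3·0+3·2 = 6
L: 4·1+3·0+1·8+6·0 = 12 | 3·0+3·4 = 12
R: 4·0+3·5+1·0+6·0 = 15 | 3·1+3·4 = 15
Q: 4·0+3·1+1·6+6·0 = 9 | 3·0+3·3 = 9
gcd(4,3,1,6,3,3) = 1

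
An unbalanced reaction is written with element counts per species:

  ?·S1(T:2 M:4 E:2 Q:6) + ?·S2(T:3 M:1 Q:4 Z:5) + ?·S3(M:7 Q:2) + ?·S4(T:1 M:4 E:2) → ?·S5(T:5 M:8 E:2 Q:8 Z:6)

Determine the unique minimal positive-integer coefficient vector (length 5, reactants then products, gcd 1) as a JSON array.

T: 2·2+6·3+2·0+3·1 = 25 | 5·5 = 25
M: 2·4+6·1+2·7+3·4 = 40 | 5·8 = 40
E: 2·2+6·0+2·0+3·2 = 10 | 5·2 = 10
Q: 2·6+6·4+2·2+3·0 = 40 | 5·8 = 40
Z: 2·0+6·5+2·0+3·0 = 30 | 5·6 = 30
gcd(2,6,2,3,5) = 1

Coefficients: [2, 6, 2, 3, 5]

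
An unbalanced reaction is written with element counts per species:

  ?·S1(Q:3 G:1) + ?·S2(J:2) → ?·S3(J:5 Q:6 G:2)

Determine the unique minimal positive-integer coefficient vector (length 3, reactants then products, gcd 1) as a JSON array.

Coefficients: [4, 5, 2]

J: 4·0+5·2 = 10 | 2·5 = 10
Q: 4·3+5·0 = 12 | 2·6 = 12
G: 4·1+5·0 = 4 | 2·2 = 4
gcd(4,5,2) = 1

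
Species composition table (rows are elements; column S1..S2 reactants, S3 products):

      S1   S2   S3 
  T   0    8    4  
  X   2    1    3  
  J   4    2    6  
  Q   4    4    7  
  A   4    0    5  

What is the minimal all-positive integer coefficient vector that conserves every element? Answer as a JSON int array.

Coefficients: [5, 2, 4]

T: 5·0+2·8 = 16 | 4·4 = 16
X: 5·2+2·1 = 12 | 4·3 = 12
J: 5·4+2·2 = 24 | 4·6 = 24
Q: 5·4+2·4 = 28 | 4·7 = 28
A: 5·4+2·0 = 20 | 4·5 = 20
gcd(5,2,4) = 1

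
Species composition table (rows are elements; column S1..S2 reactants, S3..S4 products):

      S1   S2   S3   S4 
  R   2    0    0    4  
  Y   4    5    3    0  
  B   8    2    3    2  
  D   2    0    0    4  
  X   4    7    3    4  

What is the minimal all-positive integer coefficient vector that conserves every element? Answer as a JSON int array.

Coefficients: [2, 2, 6, 1]

R: 2·2+2·0 = 4 | 6·0+1·4 = 4
Y: 2·4+2·5 = 18 | 6·3+1·0 = 18
B: 2·8+2·2 = 20 | 6·3+1·2 = 20
D: 2·2+2·0 = 4 | 6·0+1·4 = 4
X: 2·4+2·7 = 22 | 6·3+1·4 = 22
gcd(2,2,6,1) = 1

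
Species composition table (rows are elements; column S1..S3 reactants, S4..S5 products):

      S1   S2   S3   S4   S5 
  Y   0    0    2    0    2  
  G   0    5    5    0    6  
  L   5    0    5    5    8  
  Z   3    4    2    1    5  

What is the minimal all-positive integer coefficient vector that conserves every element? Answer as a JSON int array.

Coefficients: [4, 1, 5, 1, 5]

Y: 4·0+1·0+5·2 = 10 | 1·0+5·2 = 10
G: 4·0+1·5+5·5 = 30 | 1·0+5·6 = 30
L: 4·5+1·0+5·5 = 45 | 1·5+5·8 = 45
Z: 4·3+1·4+5·2 = 26 | 1·1+5·5 = 26
gcd(4,1,5,1,5) = 1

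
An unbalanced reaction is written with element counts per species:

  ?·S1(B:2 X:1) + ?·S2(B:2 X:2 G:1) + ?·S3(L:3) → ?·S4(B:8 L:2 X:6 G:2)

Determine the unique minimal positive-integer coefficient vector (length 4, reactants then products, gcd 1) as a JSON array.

B: 6·2+6·2+2·0 = 24 | 3·8 = 24
L: 6·0+6·0+2·3 = 6 | 3·2 = 6
X: 6·1+6·2+2·0 = 18 | 3·6 = 18
G: 6·0+6·1+2·0 = 6 | 3·2 = 6
gcd(6,6,2,3) = 1

Coefficients: [6, 6, 2, 3]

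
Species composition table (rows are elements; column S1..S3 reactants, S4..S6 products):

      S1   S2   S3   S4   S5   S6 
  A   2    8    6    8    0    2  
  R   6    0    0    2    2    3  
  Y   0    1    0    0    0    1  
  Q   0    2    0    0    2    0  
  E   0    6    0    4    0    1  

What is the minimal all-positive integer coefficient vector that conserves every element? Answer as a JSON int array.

Coefficients: [5, 4, 1, 5, 4, 4]

A: 5·2+4·8+1·6 = 48 | 5·8+4·0+4·2 = 48
R: 5·6+4·0+1·0 = 30 | 5·2+4·2+4·3 = 30
Y: 5·0+4·1+1·0 = 4 | 5·0+4·0+4·1 = 4
Q: 5·0+4·2+1·0 = 8 | 5·0+4·2+4·0 = 8
E: 5·0+4·6+1·0 = 24 | 5·4+4·0+4·1 = 24
gcd(5,4,1,5,4,4) = 1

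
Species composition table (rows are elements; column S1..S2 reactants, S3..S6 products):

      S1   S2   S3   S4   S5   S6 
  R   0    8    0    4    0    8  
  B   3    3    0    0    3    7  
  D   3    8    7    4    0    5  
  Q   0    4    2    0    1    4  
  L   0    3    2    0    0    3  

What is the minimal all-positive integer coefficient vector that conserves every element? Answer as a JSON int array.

Coefficients: [4, 5, 3, 4, 2, 3]

R: 4·0+5·8 = 40 | 3·0+4·4+2·0+3·8 = 40
B: 4·3+5·3 = 27 | 3·0+4·0+2·3+3·7 = 27
D: 4·3+5·8 = 52 | 3·7+4·4+2·0+3·5 = 52
Q: 4·0+5·4 = 20 | 3·2+4·0+2·1+3·4 = 20
L: 4·0+5·3 = 15 | 3·2+4·0+2·0+3·3 = 15
gcd(4,5,3,4,2,3) = 1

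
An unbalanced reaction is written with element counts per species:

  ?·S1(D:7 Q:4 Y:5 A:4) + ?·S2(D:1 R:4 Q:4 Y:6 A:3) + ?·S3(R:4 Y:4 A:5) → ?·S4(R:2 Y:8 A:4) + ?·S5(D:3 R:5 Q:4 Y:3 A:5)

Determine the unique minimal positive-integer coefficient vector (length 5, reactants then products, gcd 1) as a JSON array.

Coefficients: [2, 4, 6, 5, 6]

D: 2·7+4·1+6·0 = 18 | 5·0+6·3 = 18
R: 2·0+4·4+6·4 = 40 | 5·2+6·5 = 40
Q: 2·4+4·4+6·0 = 24 | 5·0+6·4 = 24
Y: 2·5+4·6+6·4 = 58 | 5·8+6·3 = 58
A: 2·4+4·3+6·5 = 50 | 5·4+6·5 = 50
gcd(2,4,6,5,6) = 1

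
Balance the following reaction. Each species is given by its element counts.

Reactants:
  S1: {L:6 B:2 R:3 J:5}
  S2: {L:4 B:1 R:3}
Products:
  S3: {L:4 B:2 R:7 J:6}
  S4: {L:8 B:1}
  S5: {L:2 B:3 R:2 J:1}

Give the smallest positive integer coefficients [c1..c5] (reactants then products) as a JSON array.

L: 5·6+5·4 = 50 | 4·4+4·8+1·2 = 50
B: 5·2+5·1 = 15 | 4·2+4·1+1·3 = 15
R: 5·3+5·3 = 30 | 4·7+4·0+1·2 = 30
J: 5·5+5·0 = 25 | 4·6+4·0+1·1 = 25
gcd(5,5,4,4,1) = 1

Coefficients: [5, 5, 4, 4, 1]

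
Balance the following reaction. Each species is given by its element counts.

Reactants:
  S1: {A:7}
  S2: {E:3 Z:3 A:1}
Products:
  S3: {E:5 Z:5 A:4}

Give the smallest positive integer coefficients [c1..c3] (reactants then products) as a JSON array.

Coefficients: [1, 5, 3]

E: 1·0+5·3 = 15 | 3·5 = 15
Z: 1·0+5·3 = 15 | 3·5 = 15
A: 1·7+5·1 = 12 | 3·4 = 12
gcd(1,5,3) = 1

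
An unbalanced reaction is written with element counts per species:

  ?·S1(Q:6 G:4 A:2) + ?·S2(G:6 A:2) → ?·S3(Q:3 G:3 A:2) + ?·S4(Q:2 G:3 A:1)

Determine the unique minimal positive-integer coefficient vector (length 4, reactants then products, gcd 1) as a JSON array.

Coefficients: [3, 2, 2, 6]

Q: 3·6+2·0 = 18 | 2·3+6·2 = 18
G: 3·4+2·6 = 24 | 2·3+6·3 = 24
A: 3·2+2·2 = 10 | 2·2+6·1 = 10
gcd(3,2,2,6) = 1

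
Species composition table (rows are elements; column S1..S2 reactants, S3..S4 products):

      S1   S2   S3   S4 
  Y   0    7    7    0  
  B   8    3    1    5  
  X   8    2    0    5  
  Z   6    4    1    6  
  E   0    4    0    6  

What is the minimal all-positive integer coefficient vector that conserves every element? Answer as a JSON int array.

Y: 1·0+6·7 = 42 | 6·7+4·0 = 42
B: 1·8+6·3 = 26 | 6·1+4·5 = 26
X: 1·8+6·2 = 20 | 6·0+4·5 = 20
Z: 1·6+6·4 = 30 | 6·1+4·6 = 30
E: 1·0+6·4 = 24 | 6·0+4·6 = 24
gcd(1,6,6,4) = 1

Coefficients: [1, 6, 6, 4]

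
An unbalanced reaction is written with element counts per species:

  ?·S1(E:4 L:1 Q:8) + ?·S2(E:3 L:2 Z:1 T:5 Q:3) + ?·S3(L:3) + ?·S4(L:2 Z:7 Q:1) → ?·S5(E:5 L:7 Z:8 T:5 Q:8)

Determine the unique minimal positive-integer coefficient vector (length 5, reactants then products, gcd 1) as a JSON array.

Coefficients: [3, 6, 5, 6, 6]

E: 3·4+6·3+5·0+6·0 = 30 | 6·5 = 30
L: 3·1+6·2+5·3+6·2 = 42 | 6·7 = 42
Z: 3·0+6·1+5·0+6·7 = 48 | 6·8 = 48
T: 3·0+6·5+5·0+6·0 = 30 | 6·5 = 30
Q: 3·8+6·3+5·0+6·1 = 48 | 6·8 = 48
gcd(3,6,5,6,6) = 1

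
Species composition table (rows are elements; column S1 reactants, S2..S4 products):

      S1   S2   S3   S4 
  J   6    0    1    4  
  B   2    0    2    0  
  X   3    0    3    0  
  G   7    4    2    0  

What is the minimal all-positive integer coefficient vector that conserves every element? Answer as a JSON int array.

Coefficients: [4, 5, 4, 5]

J: 4·6 = 24 | 5·0+4·1+5·4 = 24
B: 4·2 = 8 | 5·0+4·2+5·0 = 8
X: 4·3 = 12 | 5·0+4·3+5·0 = 12
G: 4·7 = 28 | 5·4+4·2+5·0 = 28
gcd(4,5,4,5) = 1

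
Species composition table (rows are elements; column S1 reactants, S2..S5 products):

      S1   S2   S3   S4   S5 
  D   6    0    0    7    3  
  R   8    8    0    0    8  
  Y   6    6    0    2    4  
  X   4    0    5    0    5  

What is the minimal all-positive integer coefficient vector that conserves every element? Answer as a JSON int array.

Coefficients: [5, 2, 1, 3, 3]

D: 5·6 = 30 | 2·0+1·0+3·7+3·3 = 30
R: 5·8 = 40 | 2·8+1·0+3·0+3·8 = 40
Y: 5·6 = 30 | 2·6+1·0+3·2+3·4 = 30
X: 5·4 = 20 | 2·0+1·5+3·0+3·5 = 20
gcd(5,2,1,3,3) = 1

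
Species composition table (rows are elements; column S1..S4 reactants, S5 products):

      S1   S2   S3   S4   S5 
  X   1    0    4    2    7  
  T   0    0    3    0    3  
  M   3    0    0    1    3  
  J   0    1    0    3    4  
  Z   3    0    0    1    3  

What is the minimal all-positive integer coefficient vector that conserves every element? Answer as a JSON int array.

X: 3·1+2·0+5·4+6·2 = 35 | 5·7 = 35
T: 3·0+2·0+5·3+6·0 = 15 | 5·3 = 15
M: 3·3+2·0+5·0+6·1 = 15 | 5·3 = 15
J: 3·0+2·1+5·0+6·3 = 20 | 5·4 = 20
Z: 3·3+2·0+5·0+6·1 = 15 | 5·3 = 15
gcd(3,2,5,6,5) = 1

Coefficients: [3, 2, 5, 6, 5]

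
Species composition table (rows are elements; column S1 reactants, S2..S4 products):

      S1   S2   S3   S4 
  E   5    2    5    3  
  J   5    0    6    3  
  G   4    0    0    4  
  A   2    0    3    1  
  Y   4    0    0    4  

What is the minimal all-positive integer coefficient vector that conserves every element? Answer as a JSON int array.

Coefficients: [6, 1, 2, 6]

E: 6·5 = 30 | 1·2+2·5+6·3 = 30
J: 6·5 = 30 | 1·0+2·6+6·3 = 30
G: 6·4 = 24 | 1·0+2·0+6·4 = 24
A: 6·2 = 12 | 1·0+2·3+6·1 = 12
Y: 6·4 = 24 | 1·0+2·0+6·4 = 24
gcd(6,1,2,6) = 1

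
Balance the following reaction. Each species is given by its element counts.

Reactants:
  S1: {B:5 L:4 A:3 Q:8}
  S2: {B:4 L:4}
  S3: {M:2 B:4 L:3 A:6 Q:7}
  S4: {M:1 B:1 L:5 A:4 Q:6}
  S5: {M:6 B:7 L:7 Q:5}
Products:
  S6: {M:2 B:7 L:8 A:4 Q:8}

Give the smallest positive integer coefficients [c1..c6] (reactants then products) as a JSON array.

M: 2·0+3·0+1·2+2·1+1·6 = 10 | 5·2 = 10
B: 2·5+3·4+1·4+2·1+1·7 = 35 | 5·7 = 35
L: 2·4+3·4+1·3+2·5+1·7 = 40 | 5·8 = 40
A: 2·3+3·0+1·6+2·4+1·0 = 20 | 5·4 = 20
Q: 2·8+3·0+1·7+2·6+1·5 = 40 | 5·8 = 40
gcd(2,3,1,2,1,5) = 1

Coefficients: [2, 3, 1, 2, 1, 5]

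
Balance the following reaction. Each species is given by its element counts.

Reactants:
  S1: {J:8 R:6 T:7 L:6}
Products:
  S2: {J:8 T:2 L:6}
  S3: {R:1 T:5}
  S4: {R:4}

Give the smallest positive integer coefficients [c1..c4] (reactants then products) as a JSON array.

J: 4·8 = 32 | 4·8+4·0+5·0 = 32
R: 4·6 = 24 | 4·0+4·1+5·4 = 24
T: 4·7 = 28 | 4·2+4·5+5·0 = 28
L: 4·6 = 24 | 4·6+4·0+5·0 = 24
gcd(4,4,4,5) = 1

Coefficients: [4, 4, 4, 5]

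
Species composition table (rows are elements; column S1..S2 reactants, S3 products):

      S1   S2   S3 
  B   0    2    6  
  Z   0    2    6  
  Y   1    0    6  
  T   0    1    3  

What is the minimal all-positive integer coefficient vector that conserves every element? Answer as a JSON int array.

Coefficients: [6, 3, 1]

B: 6·0+3·2 = 6 | 1·6 = 6
Z: 6·0+3·2 = 6 | 1·6 = 6
Y: 6·1+3·0 = 6 | 1·6 = 6
T: 6·0+3·1 = 3 | 1·3 = 3
gcd(6,3,1) = 1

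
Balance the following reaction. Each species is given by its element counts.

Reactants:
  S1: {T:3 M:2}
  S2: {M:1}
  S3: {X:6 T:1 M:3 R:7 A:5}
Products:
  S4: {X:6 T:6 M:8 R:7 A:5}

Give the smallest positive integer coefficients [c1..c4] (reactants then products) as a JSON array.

Coefficients: [5, 5, 3, 3]

X: 5·0+5·0+3·6 = 18 | 3·6 = 18
T: 5·3+5·0+3·1 = 18 | 3·6 = 18
M: 5·2+5·1+3·3 = 24 | 3·8 = 24
R: 5·0+5·0+3·7 = 21 | 3·7 = 21
A: 5·0+5·0+3·5 = 15 | 3·5 = 15
gcd(5,5,3,3) = 1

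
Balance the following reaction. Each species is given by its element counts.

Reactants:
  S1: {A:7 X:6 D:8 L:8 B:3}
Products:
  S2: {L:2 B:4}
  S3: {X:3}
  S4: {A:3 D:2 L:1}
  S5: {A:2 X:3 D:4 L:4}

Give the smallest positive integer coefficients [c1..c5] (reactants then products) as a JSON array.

Coefficients: [4, 3, 3, 6, 5]

A: 4·7 = 28 | 3·0+3·0+6·3+5·2 = 28
X: 4·6 = 24 | 3·0+3·3+6·0+5·3 = 24
D: 4·8 = 32 | 3·0+3·0+6·2+5·4 = 32
L: 4·8 = 32 | 3·2+3·0+6·1+5·4 = 32
B: 4·3 = 12 | 3·4+3·0+6·0+5·0 = 12
gcd(4,3,3,6,5) = 1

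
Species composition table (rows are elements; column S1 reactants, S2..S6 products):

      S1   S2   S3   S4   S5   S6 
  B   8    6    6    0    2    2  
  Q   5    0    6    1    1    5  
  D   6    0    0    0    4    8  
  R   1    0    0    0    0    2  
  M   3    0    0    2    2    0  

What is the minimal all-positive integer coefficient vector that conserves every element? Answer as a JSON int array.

Coefficients: [6, 5, 1, 6, 3, 3]

B: 6·8 = 48 | 5·6+1·6+6·0+3·2+3·2 = 48
Q: 6·5 = 30 | 5·0+1·6+6·1+3·1+3·5 = 30
D: 6·6 = 36 | 5·0+1·0+6·0+3·4+3·8 = 36
R: 6·1 = 6 | 5·0+1·0+6·0+3·0+3·2 = 6
M: 6·3 = 18 | 5·0+1·0+6·2+3·2+3·0 = 18
gcd(6,5,1,6,3,3) = 1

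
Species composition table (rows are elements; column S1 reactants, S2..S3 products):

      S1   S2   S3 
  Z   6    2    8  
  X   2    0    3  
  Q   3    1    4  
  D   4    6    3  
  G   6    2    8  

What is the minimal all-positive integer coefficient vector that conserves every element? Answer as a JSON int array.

Z: 3·6 = 18 | 1·2+2·8 = 18
X: 3·2 = 6 | 1·0+2·3 = 6
Q: 3·3 = 9 | 1·1+2·4 = 9
D: 3·4 = 12 | 1·6+2·3 = 12
G: 3·6 = 18 | 1·2+2·8 = 18
gcd(3,1,2) = 1

Coefficients: [3, 1, 2]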